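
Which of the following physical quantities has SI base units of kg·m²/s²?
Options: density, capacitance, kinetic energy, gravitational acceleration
Checking the SI base units of each option:
  density (ρ = m/V): kg/m³  ✗
  capacitance (C = Q/V): s⁴·A²/(kg·m²)  ✗
  kinetic energy (E = ½mv²): kg·m²/s²  ✓ matches
  gravitational acceleration (g = GM/r²): m/s²  ✗

Only kinetic energy has units kg·m²/s².

Answer: kinetic energy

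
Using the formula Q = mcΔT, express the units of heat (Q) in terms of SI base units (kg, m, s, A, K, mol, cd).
Units of each symbol in Q = mcΔT:
  m (mass): kg
  c (specific heat capacity, in J/(kg·K)): m²/(s²·K)
  ΔT (temperature change): K

Multiplying the contributions: [kg] · [m²/(s²·K)] · [K]
Adding exponents of each base unit: kg: 1, m: 2, s: -2
SI base units of heat: kg·m²/s²

Answer: kg·m²/s²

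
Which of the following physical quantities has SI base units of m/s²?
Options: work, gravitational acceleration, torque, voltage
Checking the SI base units of each option:
  work (W = Fd): kg·m²/s²  ✗
  gravitational acceleration (g = GM/r²): m/s²  ✓ matches
  torque (τ = Fr): kg·m²/s²  ✗
  voltage (V = IR): kg·m²/(s³·A)  ✗

Only gravitational acceleration has units m/s².

Answer: gravitational acceleration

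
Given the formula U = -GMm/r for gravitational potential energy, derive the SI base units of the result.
Units of each symbol in U = -GMm/r:
  G (gravitational constant): m³/(kg·s²)
  M (mass): kg
  m (mass): kg
  r (distance): m  → in the denominator, contributes 1/m
  The minus sign does not affect the units.

Multiplying the contributions: [m³/(kg·s²)] · [kg] · [kg] · [1/m]
Adding exponents of each base unit: kg: 1, m: 2, s: -2
SI base units of gravitational potential energy: kg·m²/s²

Answer: kg·m²/s²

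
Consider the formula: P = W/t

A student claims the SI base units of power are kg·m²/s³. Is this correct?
Units of each symbol in P = W/t:
  W (work): kg·m²/s²
  t (time): s  → in the denominator, contributes 1/s

Multiplying the contributions: [kg·m²/s²] · [1/s]
Adding exponents of each base unit: kg: 1, m: 2, s: -3
SI base units of power: kg·m²/s³

The claimed units kg·m²/s³ match the derived units, so the claim is correct.

Answer: Yes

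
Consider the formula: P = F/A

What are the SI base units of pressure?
Units of each symbol in P = F/A:
  F (force): kg·m/s²
  A (area): m²  → in the denominator, contributes 1/m²

Multiplying the contributions: [kg·m/s²] · [1/m²]
Adding exponents of each base unit: kg: 1, m: -1, s: -2
SI base units of pressure: kg/(m·s²)

Answer: kg/(m·s²)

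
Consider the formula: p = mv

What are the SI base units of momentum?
Units of each symbol in p = mv:
  m (mass): kg
  v (velocity): m/s

Multiplying the contributions: [kg] · [m/s]
Adding exponents of each base unit: kg: 1, m: 1, s: -1
SI base units of momentum: kg·m/s

Answer: kg·m/s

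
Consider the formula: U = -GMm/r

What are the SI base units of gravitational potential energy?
Units of each symbol in U = -GMm/r:
  G (gravitational constant): m³/(kg·s²)
  M (mass): kg
  m (mass): kg
  r (distance): m  → in the denominator, contributes 1/m
  The minus sign does not affect the units.

Multiplying the contributions: [m³/(kg·s²)] · [kg] · [kg] · [1/m]
Adding exponents of each base unit: kg: 1, m: 2, s: -2
SI base units of gravitational potential energy: kg·m²/s²

Answer: kg·m²/s²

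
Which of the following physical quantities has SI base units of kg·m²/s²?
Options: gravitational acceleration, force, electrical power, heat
Checking the SI base units of each option:
  gravitational acceleration (g = GM/r²): m/s²  ✗
  force (F = ma): kg·m/s²  ✗
  electrical power (P = IV): kg·m²/s³  ✗
  heat (Q = mcΔT): kg·m²/s²  ✓ matches

Only heat has units kg·m²/s².

Answer: heat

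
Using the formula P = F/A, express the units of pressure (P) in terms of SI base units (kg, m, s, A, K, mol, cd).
Units of each symbol in P = F/A:
  F (force): kg·m/s²
  A (area): m²  → in the denominator, contributes 1/m²

Multiplying the contributions: [kg·m/s²] · [1/m²]
Adding exponents of each base unit: kg: 1, m: -1, s: -2
SI base units of pressure: kg/(m·s²)

Answer: kg/(m·s²)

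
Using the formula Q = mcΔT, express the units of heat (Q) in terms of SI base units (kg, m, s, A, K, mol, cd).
Units of each symbol in Q = mcΔT:
  m (mass): kg
  c (specific heat capacity, in J/(kg·K)): m²/(s²·K)
  ΔT (temperature change): K

Multiplying the contributions: [kg] · [m²/(s²·K)] · [K]
Adding exponents of each base unit: kg: 1, m: 2, s: -2
SI base units of heat: kg·m²/s²

Answer: kg·m²/s²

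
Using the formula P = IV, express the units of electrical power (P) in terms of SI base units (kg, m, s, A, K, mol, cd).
Units of each symbol in P = IV:
  I (current): A
  V (voltage, in volts): kg·m²/(s³·A)

Multiplying the contributions: [A] · [kg·m²/(s³·A)]
Adding exponents of each base unit: kg: 1, m: 2, s: -3
SI base units of electrical power: kg·m²/s³

Answer: kg·m²/s³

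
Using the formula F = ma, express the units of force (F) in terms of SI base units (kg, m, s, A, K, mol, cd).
Units of each symbol in F = ma:
  m (mass): kg
  a (acceleration): m/s²

Multiplying the contributions: [kg] · [m/s²]
Adding exponents of each base unit: kg: 1, m: 1, s: -2
SI base units of force: kg·m/s²

Answer: kg·m/s²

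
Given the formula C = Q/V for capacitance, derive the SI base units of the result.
Units of each symbol in C = Q/V:
  Q (charge, in coulombs): s·A
  V (voltage, in volts): kg·m²/(s³·A)  → in the denominator, contributes s³·A/(kg·m²)

Multiplying the contributions: [s·A] · [s³·A/(kg·m²)]
Adding exponents of each base unit: kg: -1, m: -2, s: 4, A: 2
SI base units of capacitance: s⁴·A²/(kg·m²)

Answer: s⁴·A²/(kg·m²)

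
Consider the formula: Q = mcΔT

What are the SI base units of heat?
Units of each symbol in Q = mcΔT:
  m (mass): kg
  c (specific heat capacity, in J/(kg·K)): m²/(s²·K)
  ΔT (temperature change): K

Multiplying the contributions: [kg] · [m²/(s²·K)] · [K]
Adding exponents of each base unit: kg: 1, m: 2, s: -2
SI base units of heat: kg·m²/s²

Answer: kg·m²/s²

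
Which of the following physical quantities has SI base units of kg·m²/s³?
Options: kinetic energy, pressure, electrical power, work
Checking the SI base units of each option:
  kinetic energy (E = ½mv²): kg·m²/s²  ✗
  pressure (P = F/A): kg/(m·s²)  ✗
  electrical power (P = IV): kg·m²/s³  ✓ matches
  work (W = Fd): kg·m²/s²  ✗

Only electrical power has units kg·m²/s³.

Answer: electrical power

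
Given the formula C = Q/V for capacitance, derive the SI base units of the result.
Units of each symbol in C = Q/V:
  Q (charge, in coulombs): s·A
  V (voltage, in volts): kg·m²/(s³·A)  → in the denominator, contributes s³·A/(kg·m²)

Multiplying the contributions: [s·A] · [s³·A/(kg·m²)]
Adding exponents of each base unit: kg: -1, m: -2, s: 4, A: 2
SI base units of capacitance: s⁴·A²/(kg·m²)

Answer: s⁴·A²/(kg·m²)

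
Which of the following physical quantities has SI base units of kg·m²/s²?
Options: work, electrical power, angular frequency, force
Checking the SI base units of each option:
  work (W = Fd): kg·m²/s²  ✓ matches
  electrical power (P = IV): kg·m²/s³  ✗
  angular frequency (ω = 2πf): 1/s  ✗
  force (F = ma): kg·m/s²  ✗

Only work has units kg·m²/s².

Answer: work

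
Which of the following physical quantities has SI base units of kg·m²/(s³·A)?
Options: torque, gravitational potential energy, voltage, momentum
Checking the SI base units of each option:
  torque (τ = Fr): kg·m²/s²  ✗
  gravitational potential energy (U = -GMm/r): kg·m²/s²  ✗
  voltage (V = IR): kg·m²/(s³·A)  ✓ matches
  momentum (p = mv): kg·m/s  ✗

Only voltage has units kg·m²/(s³·A).

Answer: voltage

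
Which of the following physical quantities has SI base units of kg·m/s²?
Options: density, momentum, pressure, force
Checking the SI base units of each option:
  density (ρ = m/V): kg/m³  ✗
  momentum (p = mv): kg·m/s  ✗
  pressure (P = F/A): kg/(m·s²)  ✗
  force (F = ma): kg·m/s²  ✓ matches

Only force has units kg·m/s².

Answer: force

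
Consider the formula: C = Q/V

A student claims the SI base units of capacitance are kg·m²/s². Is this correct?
Units of each symbol in C = Q/V:
  Q (charge, in coulombs): s·A
  V (voltage, in volts): kg·m²/(s³·A)  → in the denominator, contributes s³·A/(kg·m²)

Multiplying the contributions: [s·A] · [s³·A/(kg·m²)]
Adding exponents of each base unit: kg: -1, m: -2, s: 4, A: 2
SI base units of capacitance: s⁴·A²/(kg·m²)

The claimed units kg·m²/s² (exponents kg: 1, m: 2, s: -2) do not match the derived units s⁴·A²/(kg·m²) (exponents kg: -1, m: -2, s: 4, A: 2), so the claim is incorrect.

Answer: No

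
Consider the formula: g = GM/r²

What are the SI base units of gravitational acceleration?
Units of each symbol in g = GM/r²:
  G (gravitational constant): m³/(kg·s²)
  M (mass): kg
  r (distance): m  → to the power 2 in the denominator, contributes 1/m²

Multiplying the contributions: [m³/(kg·s²)] · [kg] · [1/m²]
Adding exponents of each base unit: m: 1, s: -2
SI base units of gravitational acceleration: m/s²

Answer: m/s²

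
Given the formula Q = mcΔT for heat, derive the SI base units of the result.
Units of each symbol in Q = mcΔT:
  m (mass): kg
  c (specific heat capacity, in J/(kg·K)): m²/(s²·K)
  ΔT (temperature change): K

Multiplying the contributions: [kg] · [m²/(s²·K)] · [K]
Adding exponents of each base unit: kg: 1, m: 2, s: -2
SI base units of heat: kg·m²/s²

Answer: kg·m²/s²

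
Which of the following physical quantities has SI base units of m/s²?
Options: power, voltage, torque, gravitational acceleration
Checking the SI base units of each option:
  power (P = W/t): kg·m²/s³  ✗
  voltage (V = IR): kg·m²/(s³·A)  ✗
  torque (τ = Fr): kg·m²/s²  ✗
  gravitational acceleration (g = GM/r²): m/s²  ✓ matches

Only gravitational acceleration has units m/s².

Answer: gravitational acceleration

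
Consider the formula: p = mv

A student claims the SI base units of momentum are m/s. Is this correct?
Units of each symbol in p = mv:
  m (mass): kg
  v (velocity): m/s

Multiplying the contributions: [kg] · [m/s]
Adding exponents of each base unit: kg: 1, m: 1, s: -1
SI base units of momentum: kg·m/s

The claimed units m/s (exponents m: 1, s: -1) do not match the derived units kg·m/s (exponents kg: 1, m: 1, s: -1), so the claim is incorrect.

Answer: No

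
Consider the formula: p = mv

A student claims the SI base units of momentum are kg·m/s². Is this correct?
Units of each symbol in p = mv:
  m (mass): kg
  v (velocity): m/s

Multiplying the contributions: [kg] · [m/s]
Adding exponents of each base unit: kg: 1, m: 1, s: -1
SI base units of momentum: kg·m/s

The claimed units kg·m/s² (exponents kg: 1, m: 1, s: -2) do not match the derived units kg·m/s (exponents kg: 1, m: 1, s: -1), so the claim is incorrect.

Answer: No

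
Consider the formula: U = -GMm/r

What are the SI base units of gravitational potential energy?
Units of each symbol in U = -GMm/r:
  G (gravitational constant): m³/(kg·s²)
  M (mass): kg
  m (mass): kg
  r (distance): m  → in the denominator, contributes 1/m
  The minus sign does not affect the units.

Multiplying the contributions: [m³/(kg·s²)] · [kg] · [kg] · [1/m]
Adding exponents of each base unit: kg: 1, m: 2, s: -2
SI base units of gravitational potential energy: kg·m²/s²

Answer: kg·m²/s²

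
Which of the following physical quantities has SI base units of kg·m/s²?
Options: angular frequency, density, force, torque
Checking the SI base units of each option:
  angular frequency (ω = 2πf): 1/s  ✗
  density (ρ = m/V): kg/m³  ✗
  force (F = ma): kg·m/s²  ✓ matches
  torque (τ = Fr): kg·m²/s²  ✗

Only force has units kg·m/s².

Answer: force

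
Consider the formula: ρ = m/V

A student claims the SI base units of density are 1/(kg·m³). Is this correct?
Units of each symbol in ρ = m/V:
  m (mass): kg
  V (volume): m³  → in the denominator, contributes 1/m³

Multiplying the contributions: [kg] · [1/m³]
Adding exponents of each base unit: kg: 1, m: -3
SI base units of density: kg/m³

The claimed units 1/(kg·m³) (exponents kg: -1, m: -3) do not match the derived units kg/m³ (exponents kg: 1, m: -3), so the claim is incorrect.

Answer: No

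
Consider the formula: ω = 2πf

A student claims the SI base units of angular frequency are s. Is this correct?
Units of each symbol in ω = 2πf:
  f (frequency): 1/s
  The factor 2π is dimensionless.

Multiplying the contributions: [1/s]
Adding exponents of each base unit: s: -1
SI base units of angular frequency: 1/s

The claimed units s (exponents s: 1) do not match the derived units 1/s (exponents s: -1), so the claim is incorrect.

Answer: No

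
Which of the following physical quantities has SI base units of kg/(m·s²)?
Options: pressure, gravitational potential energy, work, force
Checking the SI base units of each option:
  pressure (P = F/A): kg/(m·s²)  ✓ matches
  gravitational potential energy (U = -GMm/r): kg·m²/s²  ✗
  work (W = Fd): kg·m²/s²  ✗
  force (F = ma): kg·m/s²  ✗

Only pressure has units kg/(m·s²).

Answer: pressure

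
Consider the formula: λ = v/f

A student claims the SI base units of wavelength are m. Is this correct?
Units of each symbol in λ = v/f:
  v (wave speed): m/s
  f (frequency): 1/s  → in the denominator, contributes s

Multiplying the contributions: [m/s] · [s]
Adding exponents of each base unit: m: 1
SI base units of wavelength: m

The claimed units m match the derived units, so the claim is correct.

Answer: Yes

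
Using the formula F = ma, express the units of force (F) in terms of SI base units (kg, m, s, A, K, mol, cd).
Units of each symbol in F = ma:
  m (mass): kg
  a (acceleration): m/s²

Multiplying the contributions: [kg] · [m/s²]
Adding exponents of each base unit: kg: 1, m: 1, s: -2
SI base units of force: kg·m/s²

Answer: kg·m/s²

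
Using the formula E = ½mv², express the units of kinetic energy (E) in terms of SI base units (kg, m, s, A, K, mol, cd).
Units of each symbol in E = ½mv²:
  m (mass): kg
  v (speed): m/s  → to the power 2, contributes m²/s²
  The factor ½ is dimensionless.

Multiplying the contributions: [kg] · [m²/s²]
Adding exponents of each base unit: kg: 1, m: 2, s: -2
SI base units of kinetic energy: kg·m²/s²

Answer: kg·m²/s²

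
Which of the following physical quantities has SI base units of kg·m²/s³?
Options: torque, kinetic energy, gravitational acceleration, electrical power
Checking the SI base units of each option:
  torque (τ = Fr): kg·m²/s²  ✗
  kinetic energy (E = ½mv²): kg·m²/s²  ✗
  gravitational acceleration (g = GM/r²): m/s²  ✗
  electrical power (P = IV): kg·m²/s³  ✓ matches

Only electrical power has units kg·m²/s³.

Answer: electrical power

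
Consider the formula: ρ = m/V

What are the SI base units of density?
Units of each symbol in ρ = m/V:
  m (mass): kg
  V (volume): m³  → in the denominator, contributes 1/m³

Multiplying the contributions: [kg] · [1/m³]
Adding exponents of each base unit: kg: 1, m: -3
SI base units of density: kg/m³

Answer: kg/m³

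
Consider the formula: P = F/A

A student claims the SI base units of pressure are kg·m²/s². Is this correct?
Units of each symbol in P = F/A:
  F (force): kg·m/s²
  A (area): m²  → in the denominator, contributes 1/m²

Multiplying the contributions: [kg·m/s²] · [1/m²]
Adding exponents of each base unit: kg: 1, m: -1, s: -2
SI base units of pressure: kg/(m·s²)

The claimed units kg·m²/s² (exponents kg: 1, m: 2, s: -2) do not match the derived units kg/(m·s²) (exponents kg: 1, m: -1, s: -2), so the claim is incorrect.

Answer: No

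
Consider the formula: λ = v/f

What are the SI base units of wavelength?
Units of each symbol in λ = v/f:
  v (wave speed): m/s
  f (frequency): 1/s  → in the denominator, contributes s

Multiplying the contributions: [m/s] · [s]
Adding exponents of each base unit: m: 1
SI base units of wavelength: m

Answer: m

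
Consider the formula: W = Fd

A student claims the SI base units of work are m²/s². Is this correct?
Units of each symbol in W = Fd:
  F (force): kg·m/s²
  d (displacement): m

Multiplying the contributions: [kg·m/s²] · [m]
Adding exponents of each base unit: kg: 1, m: 2, s: -2
SI base units of work: kg·m²/s²

The claimed units m²/s² (exponents m: 2, s: -2) do not match the derived units kg·m²/s² (exponents kg: 1, m: 2, s: -2), so the claim is incorrect.

Answer: No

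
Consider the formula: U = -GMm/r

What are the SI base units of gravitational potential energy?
Units of each symbol in U = -GMm/r:
  G (gravitational constant): m³/(kg·s²)
  M (mass): kg
  m (mass): kg
  r (distance): m  → in the denominator, contributes 1/m
  The minus sign does not affect the units.

Multiplying the contributions: [m³/(kg·s²)] · [kg] · [kg] · [1/m]
Adding exponents of each base unit: kg: 1, m: 2, s: -2
SI base units of gravitational potential energy: kg·m²/s²

Answer: kg·m²/s²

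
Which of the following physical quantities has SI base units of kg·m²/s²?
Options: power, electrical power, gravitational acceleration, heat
Checking the SI base units of each option:
  power (P = W/t): kg·m²/s³  ✗
  electrical power (P = IV): kg·m²/s³  ✗
  gravitational acceleration (g = GM/r²): m/s²  ✗
  heat (Q = mcΔT): kg·m²/s²  ✓ matches

Only heat has units kg·m²/s².

Answer: heat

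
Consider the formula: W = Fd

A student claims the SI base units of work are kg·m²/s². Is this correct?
Units of each symbol in W = Fd:
  F (force): kg·m/s²
  d (displacement): m

Multiplying the contributions: [kg·m/s²] · [m]
Adding exponents of each base unit: kg: 1, m: 2, s: -2
SI base units of work: kg·m²/s²

The claimed units kg·m²/s² match the derived units, so the claim is correct.

Answer: Yes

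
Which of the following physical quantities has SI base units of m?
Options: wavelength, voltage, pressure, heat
Checking the SI base units of each option:
  wavelength (λ = v/f): m  ✓ matches
  voltage (V = IR): kg·m²/(s³·A)  ✗
  pressure (P = F/A): kg/(m·s²)  ✗
  heat (Q = mcΔT): kg·m²/s²  ✗

Only wavelength has units m.

Answer: wavelength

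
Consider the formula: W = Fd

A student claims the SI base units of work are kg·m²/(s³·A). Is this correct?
Units of each symbol in W = Fd:
  F (force): kg·m/s²
  d (displacement): m

Multiplying the contributions: [kg·m/s²] · [m]
Adding exponents of each base unit: kg: 1, m: 2, s: -2
SI base units of work: kg·m²/s²

The claimed units kg·m²/(s³·A) (exponents kg: 1, m: 2, s: -3, A: -1) do not match the derived units kg·m²/s² (exponents kg: 1, m: 2, s: -2), so the claim is incorrect.

Answer: No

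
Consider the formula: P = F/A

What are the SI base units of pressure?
Units of each symbol in P = F/A:
  F (force): kg·m/s²
  A (area): m²  → in the denominator, contributes 1/m²

Multiplying the contributions: [kg·m/s²] · [1/m²]
Adding exponents of each base unit: kg: 1, m: -1, s: -2
SI base units of pressure: kg/(m·s²)

Answer: kg/(m·s²)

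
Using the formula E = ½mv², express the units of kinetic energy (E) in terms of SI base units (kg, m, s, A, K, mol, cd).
Units of each symbol in E = ½mv²:
  m (mass): kg
  v (speed): m/s  → to the power 2, contributes m²/s²
  The factor ½ is dimensionless.

Multiplying the contributions: [kg] · [m²/s²]
Adding exponents of each base unit: kg: 1, m: 2, s: -2
SI base units of kinetic energy: kg·m²/s²

Answer: kg·m²/s²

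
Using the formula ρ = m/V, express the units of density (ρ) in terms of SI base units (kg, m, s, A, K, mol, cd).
Units of each symbol in ρ = m/V:
  m (mass): kg
  V (volume): m³  → in the denominator, contributes 1/m³

Multiplying the contributions: [kg] · [1/m³]
Adding exponents of each base unit: kg: 1, m: -3
SI base units of density: kg/m³

Answer: kg/m³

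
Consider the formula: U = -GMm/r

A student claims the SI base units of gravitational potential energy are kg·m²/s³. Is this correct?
Units of each symbol in U = -GMm/r:
  G (gravitational constant): m³/(kg·s²)
  M (mass): kg
  m (mass): kg
  r (distance): m  → in the denominator, contributes 1/m
  The minus sign does not affect the units.

Multiplying the contributions: [m³/(kg·s²)] · [kg] · [kg] · [1/m]
Adding exponents of each base unit: kg: 1, m: 2, s: -2
SI base units of gravitational potential energy: kg·m²/s²

The claimed units kg·m²/s³ (exponents kg: 1, m: 2, s: -3) do not match the derived units kg·m²/s² (exponents kg: 1, m: 2, s: -2), so the claim is incorrect.

Answer: No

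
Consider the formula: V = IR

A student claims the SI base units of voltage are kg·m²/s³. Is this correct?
Units of each symbol in V = IR:
  I (current): A
  R (resistance, in ohms): kg·m²/(s³·A²)

Multiplying the contributions: [A] · [kg·m²/(s³·A²)]
Adding exponents of each base unit: kg: 1, m: 2, s: -3, A: -1
SI base units of voltage: kg·m²/(s³·A)

The claimed units kg·m²/s³ (exponents kg: 1, m: 2, s: -3) do not match the derived units kg·m²/(s³·A) (exponents kg: 1, m: 2, s: -3, A: -1), so the claim is incorrect.

Answer: No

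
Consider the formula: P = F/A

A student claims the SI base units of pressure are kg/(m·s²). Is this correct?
Units of each symbol in P = F/A:
  F (force): kg·m/s²
  A (area): m²  → in the denominator, contributes 1/m²

Multiplying the contributions: [kg·m/s²] · [1/m²]
Adding exponents of each base unit: kg: 1, m: -1, s: -2
SI base units of pressure: kg/(m·s²)

The claimed units kg/(m·s²) match the derived units, so the claim is correct.

Answer: Yes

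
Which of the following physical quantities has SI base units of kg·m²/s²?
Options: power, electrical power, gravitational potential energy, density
Checking the SI base units of each option:
  power (P = W/t): kg·m²/s³  ✗
  electrical power (P = IV): kg·m²/s³  ✗
  gravitational potential energy (U = -GMm/r): kg·m²/s²  ✓ matches
  density (ρ = m/V): kg/m³  ✗

Only gravitational potential energy has units kg·m²/s².

Answer: gravitational potential energy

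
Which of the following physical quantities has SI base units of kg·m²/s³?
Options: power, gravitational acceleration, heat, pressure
Checking the SI base units of each option:
  power (P = W/t): kg·m²/s³  ✓ matches
  gravitational acceleration (g = GM/r²): m/s²  ✗
  heat (Q = mcΔT): kg·m²/s²  ✗
  pressure (P = F/A): kg/(m·s²)  ✗

Only power has units kg·m²/s³.

Answer: power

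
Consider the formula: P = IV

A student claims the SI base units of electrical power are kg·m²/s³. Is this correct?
Units of each symbol in P = IV:
  I (current): A
  V (voltage, in volts): kg·m²/(s³·A)

Multiplying the contributions: [A] · [kg·m²/(s³·A)]
Adding exponents of each base unit: kg: 1, m: 2, s: -3
SI base units of electrical power: kg·m²/s³

The claimed units kg·m²/s³ match the derived units, so the claim is correct.

Answer: Yes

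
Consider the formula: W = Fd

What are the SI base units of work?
Units of each symbol in W = Fd:
  F (force): kg·m/s²
  d (displacement): m

Multiplying the contributions: [kg·m/s²] · [m]
Adding exponents of each base unit: kg: 1, m: 2, s: -2
SI base units of work: kg·m²/s²

Answer: kg·m²/s²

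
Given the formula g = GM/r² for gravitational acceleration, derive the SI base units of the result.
Units of each symbol in g = GM/r²:
  G (gravitational constant): m³/(kg·s²)
  M (mass): kg
  r (distance): m  → to the power 2 in the denominator, contributes 1/m²

Multiplying the contributions: [m³/(kg·s²)] · [kg] · [1/m²]
Adding exponents of each base unit: m: 1, s: -2
SI base units of gravitational acceleration: m/s²

Answer: m/s²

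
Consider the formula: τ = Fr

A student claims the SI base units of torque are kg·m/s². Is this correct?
Units of each symbol in τ = Fr:
  F (force): kg·m/s²
  r (lever arm): m

Multiplying the contributions: [kg·m/s²] · [m]
Adding exponents of each base unit: kg: 1, m: 2, s: -2
SI base units of torque: kg·m²/s²

The claimed units kg·m/s² (exponents kg: 1, m: 1, s: -2) do not match the derived units kg·m²/s² (exponents kg: 1, m: 2, s: -2), so the claim is incorrect.

Answer: No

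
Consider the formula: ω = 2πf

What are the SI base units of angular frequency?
Units of each symbol in ω = 2πf:
  f (frequency): 1/s
  The factor 2π is dimensionless.

Multiplying the contributions: [1/s]
Adding exponents of each base unit: s: -1
SI base units of angular frequency: 1/s

Answer: 1/s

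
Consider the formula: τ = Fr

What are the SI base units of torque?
Units of each symbol in τ = Fr:
  F (force): kg·m/s²
  r (lever arm): m

Multiplying the contributions: [kg·m/s²] · [m]
Adding exponents of each base unit: kg: 1, m: 2, s: -2
SI base units of torque: kg·m²/s²

Answer: kg·m²/s²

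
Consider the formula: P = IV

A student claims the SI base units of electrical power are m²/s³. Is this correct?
Units of each symbol in P = IV:
  I (current): A
  V (voltage, in volts): kg·m²/(s³·A)

Multiplying the contributions: [A] · [kg·m²/(s³·A)]
Adding exponents of each base unit: kg: 1, m: 2, s: -3
SI base units of electrical power: kg·m²/s³

The claimed units m²/s³ (exponents m: 2, s: -3) do not match the derived units kg·m²/s³ (exponents kg: 1, m: 2, s: -3), so the claim is incorrect.

Answer: No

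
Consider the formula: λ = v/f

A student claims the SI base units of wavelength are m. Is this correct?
Units of each symbol in λ = v/f:
  v (wave speed): m/s
  f (frequency): 1/s  → in the denominator, contributes s

Multiplying the contributions: [m/s] · [s]
Adding exponents of each base unit: m: 1
SI base units of wavelength: m

The claimed units m match the derived units, so the claim is correct.

Answer: Yes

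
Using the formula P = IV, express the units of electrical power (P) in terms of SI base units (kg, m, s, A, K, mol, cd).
Units of each symbol in P = IV:
  I (current): A
  V (voltage, in volts): kg·m²/(s³·A)

Multiplying the contributions: [A] · [kg·m²/(s³·A)]
Adding exponents of each base unit: kg: 1, m: 2, s: -3
SI base units of electrical power: kg·m²/s³

Answer: kg·m²/s³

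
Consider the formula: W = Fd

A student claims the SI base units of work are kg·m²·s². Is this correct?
Units of each symbol in W = Fd:
  F (force): kg·m/s²
  d (displacement): m

Multiplying the contributions: [kg·m/s²] · [m]
Adding exponents of each base unit: kg: 1, m: 2, s: -2
SI base units of work: kg·m²/s²

The claimed units kg·m²·s² (exponents kg: 1, m: 2, s: 2) do not match the derived units kg·m²/s² (exponents kg: 1, m: 2, s: -2), so the claim is incorrect.

Answer: No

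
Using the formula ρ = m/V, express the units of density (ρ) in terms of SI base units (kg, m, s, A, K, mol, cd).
Units of each symbol in ρ = m/V:
  m (mass): kg
  V (volume): m³  → in the denominator, contributes 1/m³

Multiplying the contributions: [kg] · [1/m³]
Adding exponents of each base unit: kg: 1, m: -3
SI base units of density: kg/m³

Answer: kg/m³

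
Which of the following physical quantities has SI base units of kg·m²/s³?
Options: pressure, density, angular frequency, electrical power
Checking the SI base units of each option:
  pressure (P = F/A): kg/(m·s²)  ✗
  density (ρ = m/V): kg/m³  ✗
  angular frequency (ω = 2πf): 1/s  ✗
  electrical power (P = IV): kg·m²/s³  ✓ matches

Only electrical power has units kg·m²/s³.

Answer: electrical power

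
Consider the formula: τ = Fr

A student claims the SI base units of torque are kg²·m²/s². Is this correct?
Units of each symbol in τ = Fr:
  F (force): kg·m/s²
  r (lever arm): m

Multiplying the contributions: [kg·m/s²] · [m]
Adding exponents of each base unit: kg: 1, m: 2, s: -2
SI base units of torque: kg·m²/s²

The claimed units kg²·m²/s² (exponents kg: 2, m: 2, s: -2) do not match the derived units kg·m²/s² (exponents kg: 1, m: 2, s: -2), so the claim is incorrect.

Answer: No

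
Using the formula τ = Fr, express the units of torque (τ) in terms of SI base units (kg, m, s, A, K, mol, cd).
Units of each symbol in τ = Fr:
  F (force): kg·m/s²
  r (lever arm): m

Multiplying the contributions: [kg·m/s²] · [m]
Adding exponents of each base unit: kg: 1, m: 2, s: -2
SI base units of torque: kg·m²/s²

Answer: kg·m²/s²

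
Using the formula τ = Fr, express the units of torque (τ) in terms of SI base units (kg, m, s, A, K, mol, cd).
Units of each symbol in τ = Fr:
  F (force): kg·m/s²
  r (lever arm): m

Multiplying the contributions: [kg·m/s²] · [m]
Adding exponents of each base unit: kg: 1, m: 2, s: -2
SI base units of torque: kg·m²/s²

Answer: kg·m²/s²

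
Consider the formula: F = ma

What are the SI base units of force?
Units of each symbol in F = ma:
  m (mass): kg
  a (acceleration): m/s²

Multiplying the contributions: [kg] · [m/s²]
Adding exponents of each base unit: kg: 1, m: 1, s: -2
SI base units of force: kg·m/s²

Answer: kg·m/s²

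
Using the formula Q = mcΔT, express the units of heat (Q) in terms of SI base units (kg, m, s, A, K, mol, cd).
Units of each symbol in Q = mcΔT:
  m (mass): kg
  c (specific heat capacity, in J/(kg·K)): m²/(s²·K)
  ΔT (temperature change): K

Multiplying the contributions: [kg] · [m²/(s²·K)] · [K]
Adding exponents of each base unit: kg: 1, m: 2, s: -2
SI base units of heat: kg·m²/s²

Answer: kg·m²/s²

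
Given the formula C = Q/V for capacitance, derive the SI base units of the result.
Units of each symbol in C = Q/V:
  Q (charge, in coulombs): s·A
  V (voltage, in volts): kg·m²/(s³·A)  → in the denominator, contributes s³·A/(kg·m²)

Multiplying the contributions: [s·A] · [s³·A/(kg·m²)]
Adding exponents of each base unit: kg: -1, m: -2, s: 4, A: 2
SI base units of capacitance: s⁴·A²/(kg·m²)

Answer: s⁴·A²/(kg·m²)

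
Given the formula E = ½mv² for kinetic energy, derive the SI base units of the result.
Units of each symbol in E = ½mv²:
  m (mass): kg
  v (speed): m/s  → to the power 2, contributes m²/s²
  The factor ½ is dimensionless.

Multiplying the contributions: [kg] · [m²/s²]
Adding exponents of each base unit: kg: 1, m: 2, s: -2
SI base units of kinetic energy: kg·m²/s²

Answer: kg·m²/s²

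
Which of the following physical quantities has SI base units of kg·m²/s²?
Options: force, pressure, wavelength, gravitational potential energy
Checking the SI base units of each option:
  force (F = ma): kg·m/s²  ✗
  pressure (P = F/A): kg/(m·s²)  ✗
  wavelength (λ = v/f): m  ✗
  gravitational potential energy (U = -GMm/r): kg·m²/s²  ✓ matches

Only gravitational potential energy has units kg·m²/s².

Answer: gravitational potential energy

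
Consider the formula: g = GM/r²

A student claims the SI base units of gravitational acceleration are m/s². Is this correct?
Units of each symbol in g = GM/r²:
  G (gravitational constant): m³/(kg·s²)
  M (mass): kg
  r (distance): m  → to the power 2 in the denominator, contributes 1/m²

Multiplying the contributions: [m³/(kg·s²)] · [kg] · [1/m²]
Adding exponents of each base unit: m: 1, s: -2
SI base units of gravitational acceleration: m/s²

The claimed units m/s² match the derived units, so the claim is correct.

Answer: Yes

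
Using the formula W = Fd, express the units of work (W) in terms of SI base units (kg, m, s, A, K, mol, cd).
Units of each symbol in W = Fd:
  F (force): kg·m/s²
  d (displacement): m

Multiplying the contributions: [kg·m/s²] · [m]
Adding exponents of each base unit: kg: 1, m: 2, s: -2
SI base units of work: kg·m²/s²

Answer: kg·m²/s²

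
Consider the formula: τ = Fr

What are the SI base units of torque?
Units of each symbol in τ = Fr:
  F (force): kg·m/s²
  r (lever arm): m

Multiplying the contributions: [kg·m/s²] · [m]
Adding exponents of each base unit: kg: 1, m: 2, s: -2
SI base units of torque: kg·m²/s²

Answer: kg·m²/s²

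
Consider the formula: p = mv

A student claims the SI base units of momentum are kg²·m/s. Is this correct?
Units of each symbol in p = mv:
  m (mass): kg
  v (velocity): m/s

Multiplying the contributions: [kg] · [m/s]
Adding exponents of each base unit: kg: 1, m: 1, s: -1
SI base units of momentum: kg·m/s

The claimed units kg²·m/s (exponents kg: 2, m: 1, s: -1) do not match the derived units kg·m/s (exponents kg: 1, m: 1, s: -1), so the claim is incorrect.

Answer: No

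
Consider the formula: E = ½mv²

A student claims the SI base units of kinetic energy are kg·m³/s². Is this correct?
Units of each symbol in E = ½mv²:
  m (mass): kg
  v (speed): m/s  → to the power 2, contributes m²/s²
  The factor ½ is dimensionless.

Multiplying the contributions: [kg] · [m²/s²]
Adding exponents of each base unit: kg: 1, m: 2, s: -2
SI base units of kinetic energy: kg·m²/s²

The claimed units kg·m³/s² (exponents kg: 1, m: 3, s: -2) do not match the derived units kg·m²/s² (exponents kg: 1, m: 2, s: -2), so the claim is incorrect.

Answer: No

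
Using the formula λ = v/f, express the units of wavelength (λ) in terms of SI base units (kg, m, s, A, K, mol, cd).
Units of each symbol in λ = v/f:
  v (wave speed): m/s
  f (frequency): 1/s  → in the denominator, contributes s

Multiplying the contributions: [m/s] · [s]
Adding exponents of each base unit: m: 1
SI base units of wavelength: m

Answer: m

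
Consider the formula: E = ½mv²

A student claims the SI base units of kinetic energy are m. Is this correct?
Units of each symbol in E = ½mv²:
  m (mass): kg
  v (speed): m/s  → to the power 2, contributes m²/s²
  The factor ½ is dimensionless.

Multiplying the contributions: [kg] · [m²/s²]
Adding exponents of each base unit: kg: 1, m: 2, s: -2
SI base units of kinetic energy: kg·m²/s²

The claimed units m (exponents m: 1) do not match the derived units kg·m²/s² (exponents kg: 1, m: 2, s: -2), so the claim is incorrect.

Answer: No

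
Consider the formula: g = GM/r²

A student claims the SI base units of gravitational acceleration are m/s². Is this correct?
Units of each symbol in g = GM/r²:
  G (gravitational constant): m³/(kg·s²)
  M (mass): kg
  r (distance): m  → to the power 2 in the denominator, contributes 1/m²

Multiplying the contributions: [m³/(kg·s²)] · [kg] · [1/m²]
Adding exponents of each base unit: m: 1, s: -2
SI base units of gravitational acceleration: m/s²

The claimed units m/s² match the derived units, so the claim is correct.

Answer: Yes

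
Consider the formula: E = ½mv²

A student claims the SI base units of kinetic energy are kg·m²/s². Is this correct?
Units of each symbol in E = ½mv²:
  m (mass): kg
  v (speed): m/s  → to the power 2, contributes m²/s²
  The factor ½ is dimensionless.

Multiplying the contributions: [kg] · [m²/s²]
Adding exponents of each base unit: kg: 1, m: 2, s: -2
SI base units of kinetic energy: kg·m²/s²

The claimed units kg·m²/s² match the derived units, so the claim is correct.

Answer: Yes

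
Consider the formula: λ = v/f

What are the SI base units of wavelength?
Units of each symbol in λ = v/f:
  v (wave speed): m/s
  f (frequency): 1/s  → in the denominator, contributes s

Multiplying the contributions: [m/s] · [s]
Adding exponents of each base unit: m: 1
SI base units of wavelength: m

Answer: m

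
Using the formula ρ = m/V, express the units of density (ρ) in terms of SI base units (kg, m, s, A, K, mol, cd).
Units of each symbol in ρ = m/V:
  m (mass): kg
  V (volume): m³  → in the denominator, contributes 1/m³

Multiplying the contributions: [kg] · [1/m³]
Adding exponents of each base unit: kg: 1, m: -3
SI base units of density: kg/m³

Answer: kg/m³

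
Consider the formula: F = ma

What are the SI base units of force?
Units of each symbol in F = ma:
  m (mass): kg
  a (acceleration): m/s²

Multiplying the contributions: [kg] · [m/s²]
Adding exponents of each base unit: kg: 1, m: 1, s: -2
SI base units of force: kg·m/s²

Answer: kg·m/s²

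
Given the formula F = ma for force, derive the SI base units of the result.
Units of each symbol in F = ma:
  m (mass): kg
  a (acceleration): m/s²

Multiplying the contributions: [kg] · [m/s²]
Adding exponents of each base unit: kg: 1, m: 1, s: -2
SI base units of force: kg·m/s²

Answer: kg·m/s²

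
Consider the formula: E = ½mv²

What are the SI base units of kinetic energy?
Units of each symbol in E = ½mv²:
  m (mass): kg
  v (speed): m/s  → to the power 2, contributes m²/s²
  The factor ½ is dimensionless.

Multiplying the contributions: [kg] · [m²/s²]
Adding exponents of each base unit: kg: 1, m: 2, s: -2
SI base units of kinetic energy: kg·m²/s²

Answer: kg·m²/s²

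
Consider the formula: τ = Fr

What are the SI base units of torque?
Units of each symbol in τ = Fr:
  F (force): kg·m/s²
  r (lever arm): m

Multiplying the contributions: [kg·m/s²] · [m]
Adding exponents of each base unit: kg: 1, m: 2, s: -2
SI base units of torque: kg·m²/s²

Answer: kg·m²/s²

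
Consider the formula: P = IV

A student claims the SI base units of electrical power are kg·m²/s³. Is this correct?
Units of each symbol in P = IV:
  I (current): A
  V (voltage, in volts): kg·m²/(s³·A)

Multiplying the contributions: [A] · [kg·m²/(s³·A)]
Adding exponents of each base unit: kg: 1, m: 2, s: -3
SI base units of electrical power: kg·m²/s³

The claimed units kg·m²/s³ match the derived units, so the claim is correct.

Answer: Yes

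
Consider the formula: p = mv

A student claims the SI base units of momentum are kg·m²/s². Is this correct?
Units of each symbol in p = mv:
  m (mass): kg
  v (velocity): m/s

Multiplying the contributions: [kg] · [m/s]
Adding exponents of each base unit: kg: 1, m: 1, s: -1
SI base units of momentum: kg·m/s

The claimed units kg·m²/s² (exponents kg: 1, m: 2, s: -2) do not match the derived units kg·m/s (exponents kg: 1, m: 1, s: -1), so the claim is incorrect.

Answer: No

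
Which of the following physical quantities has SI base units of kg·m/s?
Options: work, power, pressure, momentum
Checking the SI base units of each option:
  work (W = Fd): kg·m²/s²  ✗
  power (P = W/t): kg·m²/s³  ✗
  pressure (P = F/A): kg/(m·s²)  ✗
  momentum (p = mv): kg·m/s  ✓ matches

Only momentum has units kg·m/s.

Answer: momentum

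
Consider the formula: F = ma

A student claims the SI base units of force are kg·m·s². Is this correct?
Units of each symbol in F = ma:
  m (mass): kg
  a (acceleration): m/s²

Multiplying the contributions: [kg] · [m/s²]
Adding exponents of each base unit: kg: 1, m: 1, s: -2
SI base units of force: kg·m/s²

The claimed units kg·m·s² (exponents kg: 1, m: 1, s: 2) do not match the derived units kg·m/s² (exponents kg: 1, m: 1, s: -2), so the claim is incorrect.

Answer: No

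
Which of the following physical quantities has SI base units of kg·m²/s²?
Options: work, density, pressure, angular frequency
Checking the SI base units of each option:
  work (W = Fd): kg·m²/s²  ✓ matches
  density (ρ = m/V): kg/m³  ✗
  pressure (P = F/A): kg/(m·s²)  ✗
  angular frequency (ω = 2πf): 1/s  ✗

Only work has units kg·m²/s².

Answer: work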